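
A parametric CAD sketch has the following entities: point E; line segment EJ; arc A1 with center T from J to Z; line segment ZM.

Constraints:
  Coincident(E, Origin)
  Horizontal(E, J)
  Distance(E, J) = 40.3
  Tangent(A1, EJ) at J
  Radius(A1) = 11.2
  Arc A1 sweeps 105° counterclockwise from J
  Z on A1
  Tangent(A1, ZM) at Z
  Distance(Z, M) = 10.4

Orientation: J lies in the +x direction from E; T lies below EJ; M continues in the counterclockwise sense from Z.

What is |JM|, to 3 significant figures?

25.5

E is at the origin; EJ is horizontal with |EJ| = 40.3 and J on the +x side, so J = (40.3, 0.00). A1 meets EJ tangentially, so TJ is at right angles to EJ, so T = J + (0, -11.2) = (40.3, -11.2). On A1, J sits at bearing 90° from T; a 105° counterclockwise sweep puts Z at bearing 195°, so Z = T + 11.2·(cos 195°, sin 195°) = (29.5, -14.1). Since A1 is tangent to ZM there, TZ ⟂ ZM, so ZM runs along (−sin 195°, cos 195°); with |ZM| = 10.4, M = (32.2, -24.1). Then |JM| = |M − J| = 25.5.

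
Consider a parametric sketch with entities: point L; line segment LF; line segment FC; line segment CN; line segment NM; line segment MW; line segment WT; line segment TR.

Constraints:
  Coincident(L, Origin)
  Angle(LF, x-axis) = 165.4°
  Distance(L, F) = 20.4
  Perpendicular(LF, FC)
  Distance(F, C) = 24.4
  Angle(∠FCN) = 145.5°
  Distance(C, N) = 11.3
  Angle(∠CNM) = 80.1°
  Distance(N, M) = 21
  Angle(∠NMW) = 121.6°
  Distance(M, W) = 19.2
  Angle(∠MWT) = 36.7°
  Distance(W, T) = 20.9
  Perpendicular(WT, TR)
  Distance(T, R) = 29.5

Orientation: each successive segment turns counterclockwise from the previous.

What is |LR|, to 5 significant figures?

34.870

∠MWT = 36.7° gives WT at -128.50° from the x-axis; with |WT| = 20.9, T = (-16.230, -15.825). WT is perpendicular to TR, so TR runs at -38.500°; with |TR| = 29.5, R = (6.8571, -34.189). Then |LR| = |R − L| = 34.870.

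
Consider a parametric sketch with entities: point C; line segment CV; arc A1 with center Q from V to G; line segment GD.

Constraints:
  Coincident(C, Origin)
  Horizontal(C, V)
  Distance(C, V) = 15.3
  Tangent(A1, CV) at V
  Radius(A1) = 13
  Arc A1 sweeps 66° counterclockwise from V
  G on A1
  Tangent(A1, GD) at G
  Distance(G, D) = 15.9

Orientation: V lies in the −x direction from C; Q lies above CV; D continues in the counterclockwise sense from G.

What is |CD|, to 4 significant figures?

22.45

C is at the origin; C and V share the same y with |CV| = 15.3 and V on the −x side, so V = (-15.30, 0.000). A1 meets CV tangentially, so QV is at right angles to CV, so Q = V + (0, 13) = (-15.30, 13.00). On A1, V sits at bearing -90° from Q; a 66° counterclockwise sweep puts G at bearing -24°, so G = Q + 13.0·(cos -24°, sin -24°) = (-3.424, 7.712). Since A1 is tangent to GD there, QG ⟂ GD, so GD runs along (−sin -24°, cos -24°); with |GD| = 15.9, D = (3.043, 22.24). Then |CD| = |D − C| = 22.45.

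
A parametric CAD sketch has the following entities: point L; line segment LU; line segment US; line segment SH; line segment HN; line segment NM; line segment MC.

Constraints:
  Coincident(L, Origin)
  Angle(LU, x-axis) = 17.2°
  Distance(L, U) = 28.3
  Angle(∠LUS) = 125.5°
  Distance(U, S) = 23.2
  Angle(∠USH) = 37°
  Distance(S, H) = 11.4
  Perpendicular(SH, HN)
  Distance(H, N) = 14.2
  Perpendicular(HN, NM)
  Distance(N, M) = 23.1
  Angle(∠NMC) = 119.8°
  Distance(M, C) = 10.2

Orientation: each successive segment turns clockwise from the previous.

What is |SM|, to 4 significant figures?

18.40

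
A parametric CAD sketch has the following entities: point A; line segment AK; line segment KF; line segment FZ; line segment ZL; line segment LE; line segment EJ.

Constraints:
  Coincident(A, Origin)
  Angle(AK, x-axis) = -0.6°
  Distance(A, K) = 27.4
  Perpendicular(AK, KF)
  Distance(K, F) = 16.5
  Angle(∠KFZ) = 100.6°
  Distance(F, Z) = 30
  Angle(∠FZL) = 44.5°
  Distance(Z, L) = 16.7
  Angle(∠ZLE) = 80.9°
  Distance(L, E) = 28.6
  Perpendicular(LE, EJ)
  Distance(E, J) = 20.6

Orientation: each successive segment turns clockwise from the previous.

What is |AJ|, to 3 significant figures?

45.1

A is at the origin; AK runs at -0.6° with length 27.4, so K = (27.4, -0.287). AK ⟂ KF, so KF runs at -90.6°; with |KF| = 16.5, F = (27.2, -16.8). ∠KFZ = 100.6° gives FZ at -170° from the x-axis; with |FZ| = 30.0, Z = (-2.32, -22.0). ∠FZL = 44.5° gives ZL at 54.5° from the x-axis; with |ZL| = 16.7, L = (7.38, -8.40). ∠ZLE = 80.9° gives LE at -44.6° from the x-axis; with |LE| = 28.6, E = (27.7, -28.5). The perpendicularity gives EJ at right angles to LE, so EJ runs at -135°; with |EJ| = 20.6, J = (13.3, -43.1). Then |AJ| = |J − A| = 45.1.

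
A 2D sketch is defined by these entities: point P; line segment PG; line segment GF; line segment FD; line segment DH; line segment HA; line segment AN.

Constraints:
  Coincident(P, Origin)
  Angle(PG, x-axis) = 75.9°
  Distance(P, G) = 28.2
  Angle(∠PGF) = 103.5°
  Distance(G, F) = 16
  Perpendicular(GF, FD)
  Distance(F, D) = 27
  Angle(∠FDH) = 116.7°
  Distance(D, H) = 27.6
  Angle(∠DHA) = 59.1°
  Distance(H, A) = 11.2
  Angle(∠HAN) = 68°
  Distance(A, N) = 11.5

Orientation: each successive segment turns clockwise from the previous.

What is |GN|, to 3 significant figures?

33.4

∠DHA = 59.1° gives HA at 85.2° from the x-axis; with |HA| = 11.2, A = (-1.26, -0.797). ∠HAN = 68.0° gives AN at -26.8° from the x-axis; with |AN| = 11.5, N = (9.00, -5.98). Then |GN| = |N − G| = 33.4.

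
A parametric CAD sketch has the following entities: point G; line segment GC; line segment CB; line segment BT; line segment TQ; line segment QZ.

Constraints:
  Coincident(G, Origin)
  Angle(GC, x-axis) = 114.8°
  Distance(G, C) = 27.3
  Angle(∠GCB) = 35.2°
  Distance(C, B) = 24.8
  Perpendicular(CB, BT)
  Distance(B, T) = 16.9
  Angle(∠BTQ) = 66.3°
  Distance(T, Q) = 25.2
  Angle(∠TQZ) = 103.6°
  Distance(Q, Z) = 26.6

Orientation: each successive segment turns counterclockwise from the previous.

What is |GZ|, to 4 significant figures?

38.59

∠BTQ = 66.3° gives TQ at 103.3° from the x-axis; with |TQ| = 25.2, Q = (-5.103, 21.86). ∠TQZ = 103.6° gives QZ at 179.7° from the x-axis; with |QZ| = 26.6, Z = (-31.70, 22.00). Then |GZ| = |Z − G| = 38.59.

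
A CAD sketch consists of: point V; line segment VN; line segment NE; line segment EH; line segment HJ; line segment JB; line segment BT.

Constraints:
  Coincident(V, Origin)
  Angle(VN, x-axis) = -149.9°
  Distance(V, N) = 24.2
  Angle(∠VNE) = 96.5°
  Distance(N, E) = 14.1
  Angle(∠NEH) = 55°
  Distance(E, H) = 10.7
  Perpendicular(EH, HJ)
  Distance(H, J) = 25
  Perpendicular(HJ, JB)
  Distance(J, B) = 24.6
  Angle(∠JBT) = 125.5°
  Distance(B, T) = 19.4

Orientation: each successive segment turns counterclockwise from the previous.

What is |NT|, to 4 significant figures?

33.34

HJ ⟂ JB, so JB runs at -121.4°; with |JB| = 24.6, B = (-43.87, -23.90). ∠JBT = 125.5° gives BT at -66.90° from the x-axis; with |BT| = 19.4, T = (-36.26, -41.74). Then |NT| = |T − N| = 33.34.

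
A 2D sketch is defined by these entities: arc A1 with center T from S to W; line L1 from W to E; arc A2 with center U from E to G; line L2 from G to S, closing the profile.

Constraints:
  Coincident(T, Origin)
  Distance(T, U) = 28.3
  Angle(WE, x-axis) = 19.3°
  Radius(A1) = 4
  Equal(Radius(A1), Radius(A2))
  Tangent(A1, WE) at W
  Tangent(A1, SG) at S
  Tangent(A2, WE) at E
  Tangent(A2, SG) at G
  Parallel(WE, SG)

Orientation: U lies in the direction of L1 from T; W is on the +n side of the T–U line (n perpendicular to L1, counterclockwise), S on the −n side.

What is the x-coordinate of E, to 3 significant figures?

25.4

The slot axis is L1's direction at 19.3°, so u = (cos 19.3°, sin 19.3°) = (0.944, 0.331) and n = (−sin 19.3°, cos 19.3°) = (-0.331, 0.944). T is at the origin and U lies 28.3 along u from T, so U = 28.3·u = (26.7, 9.35). Tangency of A1 to both parallel lines with radius 4.0 puts W and S at T ± 4.0·n: W = (-1.32, 3.78), S = (1.32, -3.78). Equal radii place E and G the same way about U: E = U + 4.0·n = (25.4, 13.1), G = U − 4.0·n = (28.0, 5.58). So E.x = 25.4.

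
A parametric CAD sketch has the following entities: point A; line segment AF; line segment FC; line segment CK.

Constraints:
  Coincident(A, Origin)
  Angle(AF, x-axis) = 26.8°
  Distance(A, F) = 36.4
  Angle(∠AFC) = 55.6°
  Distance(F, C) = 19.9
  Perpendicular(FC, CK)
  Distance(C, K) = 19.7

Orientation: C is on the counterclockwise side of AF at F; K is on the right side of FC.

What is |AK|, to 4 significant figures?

49.74

A is at the origin; AF runs at 26.8° with length 36.4, so F = 36.4·(cos 26.8°, sin 26.8°) = (32.49, 16.41). ∠AFC = 55.6°, so FC runs at 26.8° + (180° − 55.6°) = 151.2° from the x-axis; with |FC| = 19.9, C = F + 19.9·(cos 151.2°, sin 151.2°) = (15.05, 26.00). FC ⟂ CK; with |CK| = 19.7 on the right of FC, K = C + 19.7·(0.4818, 0.8763) = (24.54, 43.26). Then |AK| = |K − A| = 49.74.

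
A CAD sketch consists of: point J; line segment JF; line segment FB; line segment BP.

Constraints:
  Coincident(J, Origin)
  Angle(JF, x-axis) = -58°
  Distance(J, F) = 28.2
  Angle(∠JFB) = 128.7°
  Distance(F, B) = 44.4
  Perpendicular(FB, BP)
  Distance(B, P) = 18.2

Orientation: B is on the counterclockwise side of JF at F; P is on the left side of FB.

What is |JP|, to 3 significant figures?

62.1

J is at the origin; JF runs at -58.0° with length 28.2, so F = 28.2·(cos -58.0°, sin -58.0°) = (14.9, -23.9). ∠JFB = 128.7°, so FB runs at -58.0° + (180° − 128.7°) = -6.70° from the x-axis; with |FB| = 44.4, B = F + 44.4·(cos -6.70°, sin -6.70°) = (59.0, -29.1). FB is perpendicular to BP; with |BP| = 18.2 on the left of FB, P = B + 18.2·(0.117, 0.993) = (61.2, -11.0). Then |JP| = |P − J| = 62.1.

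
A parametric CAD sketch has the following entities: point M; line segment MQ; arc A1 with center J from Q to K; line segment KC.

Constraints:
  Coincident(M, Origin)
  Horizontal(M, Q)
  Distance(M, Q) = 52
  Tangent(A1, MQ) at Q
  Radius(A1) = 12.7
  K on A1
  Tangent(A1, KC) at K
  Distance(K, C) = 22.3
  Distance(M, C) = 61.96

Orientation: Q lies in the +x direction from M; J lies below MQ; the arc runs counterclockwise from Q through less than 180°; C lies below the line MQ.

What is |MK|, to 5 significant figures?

43.933

Checks: M = (0.00, 0.00) ✓; |JK| = 12.70 ✓; ∠(JK, KC) = 90.00° ✓; |KC| = 22.30 ✓; |MC| = 61.96 ✓.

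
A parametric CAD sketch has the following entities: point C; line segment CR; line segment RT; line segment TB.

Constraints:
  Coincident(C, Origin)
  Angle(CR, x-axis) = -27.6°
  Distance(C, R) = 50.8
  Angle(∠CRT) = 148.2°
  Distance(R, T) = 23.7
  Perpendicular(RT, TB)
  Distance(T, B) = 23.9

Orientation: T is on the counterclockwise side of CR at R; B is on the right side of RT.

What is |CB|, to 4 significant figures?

83.90

C is at the origin; CR runs at -27.6° with length 50.8, so R = 50.8·(cos -27.6°, sin -27.6°) = (45.02, -23.54). ∠CRT = 148.2°, so RT runs at -27.6° + (180° − 148.2°) = 4.200° from the x-axis; with |RT| = 23.7, T = R + 23.7·(cos 4.200°, sin 4.200°) = (68.66, -21.80). The perpendicularity gives TB at right angles to RT; with |TB| = 23.9 on the right of RT, B = T + 23.9·(0.07324, -0.9973) = (70.41, -45.64). Then |CB| = |B − C| = 83.90.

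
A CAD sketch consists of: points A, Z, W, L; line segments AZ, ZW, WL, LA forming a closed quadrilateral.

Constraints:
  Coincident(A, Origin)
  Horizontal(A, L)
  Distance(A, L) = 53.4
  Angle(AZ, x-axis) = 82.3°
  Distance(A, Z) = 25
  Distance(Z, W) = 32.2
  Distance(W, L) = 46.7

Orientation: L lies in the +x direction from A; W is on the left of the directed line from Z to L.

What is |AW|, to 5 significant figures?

51.521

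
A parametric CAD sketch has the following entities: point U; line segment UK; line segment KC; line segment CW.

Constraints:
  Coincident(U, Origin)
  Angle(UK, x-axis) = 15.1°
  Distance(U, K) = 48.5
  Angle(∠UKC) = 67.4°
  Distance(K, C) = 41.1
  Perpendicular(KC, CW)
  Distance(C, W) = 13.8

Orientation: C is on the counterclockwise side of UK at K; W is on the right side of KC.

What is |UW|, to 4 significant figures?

62.73

∠UKC = 67.4°, so KC runs at 15.1° + (180° − 67.4°) = 127.7° from the x-axis; with |KC| = 41.1, C = K + 41.1·(cos 127.7°, sin 127.7°) = (21.69, 45.15). KC ⟂ CW; with |CW| = 13.8 on the right of KC, W = C + 13.8·(0.7912, 0.6115) = (32.61, 53.59). Then |UW| = |W − U| = 62.73.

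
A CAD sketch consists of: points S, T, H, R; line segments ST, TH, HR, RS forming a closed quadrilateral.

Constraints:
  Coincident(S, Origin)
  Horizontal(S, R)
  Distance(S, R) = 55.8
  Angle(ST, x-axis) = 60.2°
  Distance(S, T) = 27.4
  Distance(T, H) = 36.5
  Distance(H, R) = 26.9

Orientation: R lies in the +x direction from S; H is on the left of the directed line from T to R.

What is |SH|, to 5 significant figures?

56.511

Checks: S.y = 0.00, R.y = 0.00 ✓; |TH| = 36.50 ✓; |HR| = 26.90 ✓.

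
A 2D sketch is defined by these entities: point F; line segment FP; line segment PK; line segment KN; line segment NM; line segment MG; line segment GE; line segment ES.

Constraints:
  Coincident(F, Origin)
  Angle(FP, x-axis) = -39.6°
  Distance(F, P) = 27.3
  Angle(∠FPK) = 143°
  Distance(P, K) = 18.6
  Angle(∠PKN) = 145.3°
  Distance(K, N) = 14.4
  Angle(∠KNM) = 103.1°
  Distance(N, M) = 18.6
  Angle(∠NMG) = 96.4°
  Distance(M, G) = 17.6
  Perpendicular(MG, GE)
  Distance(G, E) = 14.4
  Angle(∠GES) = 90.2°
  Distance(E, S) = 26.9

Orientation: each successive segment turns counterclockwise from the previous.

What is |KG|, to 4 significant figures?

24.08

F is at the origin; FP runs at -39.6° with length 27.3, so P = (21.04, -17.40). ∠FPK = 143.0° gives PK at -2.600° from the x-axis; with |PK| = 18.6, K = (39.62, -18.25). ∠PKN = 145.3° gives KN at 32.10° from the x-axis; with |KN| = 14.4, N = (51.81, -10.59). ∠KNM = 103.1° gives NM at 109.0° from the x-axis; with |NM| = 18.6, M = (45.76, 6.993). ∠NMG = 96.4° gives MG at -167.4° from the x-axis; with |MG| = 17.6, G = (28.58, 3.154). Then |KG| = |G − K| = 24.08.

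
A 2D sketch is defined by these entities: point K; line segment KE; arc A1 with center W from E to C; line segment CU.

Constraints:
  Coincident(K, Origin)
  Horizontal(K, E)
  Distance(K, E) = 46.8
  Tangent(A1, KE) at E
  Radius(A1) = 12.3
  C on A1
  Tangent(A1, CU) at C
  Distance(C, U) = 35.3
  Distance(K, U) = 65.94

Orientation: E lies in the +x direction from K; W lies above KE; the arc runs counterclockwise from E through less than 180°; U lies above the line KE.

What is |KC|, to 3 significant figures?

60.6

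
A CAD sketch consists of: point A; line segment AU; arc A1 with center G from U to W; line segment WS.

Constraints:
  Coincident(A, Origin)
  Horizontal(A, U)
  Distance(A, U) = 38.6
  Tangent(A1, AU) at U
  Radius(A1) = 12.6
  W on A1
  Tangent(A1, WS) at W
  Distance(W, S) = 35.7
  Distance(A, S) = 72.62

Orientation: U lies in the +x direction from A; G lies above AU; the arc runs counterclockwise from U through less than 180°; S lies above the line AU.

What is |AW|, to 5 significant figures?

52.220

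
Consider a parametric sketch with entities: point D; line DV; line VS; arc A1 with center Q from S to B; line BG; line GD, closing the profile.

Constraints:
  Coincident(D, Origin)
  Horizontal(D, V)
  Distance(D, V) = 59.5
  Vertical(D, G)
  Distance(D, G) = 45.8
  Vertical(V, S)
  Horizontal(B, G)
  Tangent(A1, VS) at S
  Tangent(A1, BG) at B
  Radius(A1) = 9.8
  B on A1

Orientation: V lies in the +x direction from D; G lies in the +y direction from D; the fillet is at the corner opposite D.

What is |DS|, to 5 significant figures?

69.543

D is at the origin; D and V share the same y with |DV| = 59.5 and V on the +x side, so V = (59.500, 0.0000). DG is vertical with |DG| = 45.8 and G on the +y side, so G = (0.0000, 45.800). The virtual corner opposite D is at (59.500, 45.800). Since A1 is tangent to VS there, QS ⟂ VS and since A1 is tangent to BG there, QB ⟂ BG, with radius 9.8, so the center Q sits 9.8 in from both sides at Q = (49.700, 36.000). That places the tangent points at S = (59.500, 36.000) on VS and B = (49.700, 45.800) on BG. Then |DS| = |S − D| = 69.543.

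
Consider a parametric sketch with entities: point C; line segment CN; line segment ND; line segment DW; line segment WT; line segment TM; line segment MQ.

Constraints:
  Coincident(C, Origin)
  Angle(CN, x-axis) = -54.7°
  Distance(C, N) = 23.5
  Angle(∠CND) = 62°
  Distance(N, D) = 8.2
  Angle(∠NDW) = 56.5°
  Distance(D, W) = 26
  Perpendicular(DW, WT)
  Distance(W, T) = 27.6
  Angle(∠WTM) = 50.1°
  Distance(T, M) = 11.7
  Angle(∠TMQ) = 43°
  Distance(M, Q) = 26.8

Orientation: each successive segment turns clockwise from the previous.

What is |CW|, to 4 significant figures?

17.21

∠CND = 62.0° gives ND at -172.7° from the x-axis; with |ND| = 8.2, D = (5.446, -20.22). ∠NDW = 56.5° gives DW at 63.80° from the x-axis; with |DW| = 26.0, W = (16.93, 3.108). Then |CW| = |W − C| = 17.21.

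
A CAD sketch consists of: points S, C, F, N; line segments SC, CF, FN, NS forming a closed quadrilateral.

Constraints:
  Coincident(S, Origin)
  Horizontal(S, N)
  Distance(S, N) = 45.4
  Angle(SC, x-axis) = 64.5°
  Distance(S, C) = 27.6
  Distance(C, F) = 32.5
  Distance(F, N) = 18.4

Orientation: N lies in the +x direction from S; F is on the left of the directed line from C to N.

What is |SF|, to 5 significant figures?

47.392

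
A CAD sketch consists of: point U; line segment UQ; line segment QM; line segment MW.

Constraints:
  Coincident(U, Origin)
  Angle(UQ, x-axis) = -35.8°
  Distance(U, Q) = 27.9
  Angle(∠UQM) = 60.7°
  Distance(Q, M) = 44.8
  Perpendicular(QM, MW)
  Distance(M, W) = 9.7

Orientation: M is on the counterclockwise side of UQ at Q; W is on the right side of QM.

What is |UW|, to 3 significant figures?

46.1

∠UQM = 60.7°, so QM runs at -35.8° + (180° − 60.7°) = 83.5° from the x-axis; with |QM| = 44.8, M = Q + 44.8·(cos 83.5°, sin 83.5°) = (27.7, 28.2). QM is perpendicular to MW; with |MW| = 9.7 on the right of QM, W = M + 9.7·(0.994, -0.113) = (37.3, 27.1). Then |UW| = |W − U| = 46.1.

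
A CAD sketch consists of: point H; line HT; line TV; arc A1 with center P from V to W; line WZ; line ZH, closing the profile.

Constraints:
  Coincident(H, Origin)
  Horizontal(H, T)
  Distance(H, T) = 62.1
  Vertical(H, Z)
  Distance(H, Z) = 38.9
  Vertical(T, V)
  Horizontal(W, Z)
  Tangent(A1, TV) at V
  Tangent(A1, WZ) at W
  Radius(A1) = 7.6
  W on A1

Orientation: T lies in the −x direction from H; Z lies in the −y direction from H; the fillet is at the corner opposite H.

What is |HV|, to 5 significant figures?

69.542

The virtual corner opposite H is at (-62.100, -38.900). Since A1 is tangent to TV there, PV ⟂ TV and tangency of A1 to WZ means the radius PW is perpendicular to WZ, with radius 7.6, so the center P sits 7.6 in from both sides at P = (-54.500, -31.300). That places the tangent points at V = (-62.100, -31.300) on TV and W = (-54.500, -38.900) on WZ. Then |HV| = |V − H| = 69.542.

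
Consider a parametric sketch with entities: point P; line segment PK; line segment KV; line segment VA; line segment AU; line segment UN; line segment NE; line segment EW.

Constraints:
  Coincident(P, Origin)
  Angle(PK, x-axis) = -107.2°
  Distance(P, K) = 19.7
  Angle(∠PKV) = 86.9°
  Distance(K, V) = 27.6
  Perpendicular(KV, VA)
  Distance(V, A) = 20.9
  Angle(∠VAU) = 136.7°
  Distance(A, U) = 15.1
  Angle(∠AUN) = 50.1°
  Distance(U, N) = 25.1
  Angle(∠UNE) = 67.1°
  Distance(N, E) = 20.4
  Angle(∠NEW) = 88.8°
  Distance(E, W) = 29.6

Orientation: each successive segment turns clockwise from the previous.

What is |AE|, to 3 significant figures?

10.4

P is at the origin; PK runs at -107.2° with length 19.7, so K = (-5.83, -18.8). ∠PKV = 86.9° gives KV at 160° from the x-axis; with |KV| = 27.6, V = (-31.7, -9.24). The perpendicularity gives VA at right angles to KV, so VA runs at 69.7°; with |VA| = 20.9, A = (-24.5, 10.4). ∠VAU = 136.7° gives AU at 26.4° from the x-axis; with |AU| = 15.1, U = (-10.9, 17.1). ∠AUN = 50.1° gives UN at -104° from the x-axis; with |UN| = 25.1, N = (-16.8, -7.33). ∠UNE = 67.1° gives NE at 144° from the x-axis; with |NE| = 20.4, E = (-33.2, 4.77). Then |AE| = |E − A| = 10.4.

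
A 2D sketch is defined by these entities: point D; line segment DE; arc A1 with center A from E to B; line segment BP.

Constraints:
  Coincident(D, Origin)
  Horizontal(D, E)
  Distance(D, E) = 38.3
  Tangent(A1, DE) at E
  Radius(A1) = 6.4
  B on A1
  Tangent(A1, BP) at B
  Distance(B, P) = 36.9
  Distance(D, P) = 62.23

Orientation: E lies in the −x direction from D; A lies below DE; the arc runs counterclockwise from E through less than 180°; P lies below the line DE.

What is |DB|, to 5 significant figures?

45.156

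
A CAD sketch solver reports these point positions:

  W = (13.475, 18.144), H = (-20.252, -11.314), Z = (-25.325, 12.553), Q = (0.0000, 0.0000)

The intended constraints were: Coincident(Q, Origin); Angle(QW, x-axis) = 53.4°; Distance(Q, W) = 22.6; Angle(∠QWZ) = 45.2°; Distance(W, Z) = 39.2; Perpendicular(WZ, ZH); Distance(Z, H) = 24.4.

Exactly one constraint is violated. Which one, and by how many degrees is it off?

Perpendicular(WZ, ZH) — off by 3.80°.

Q = (0.00, 0.00) ✓; QW at 53.40° ✓; |QW| = 22.60 ✓; ∠QWZ = 45.20° ✓; |WZ| = 39.20 ✓; ∠(WZ, ZH) = 93.80° ✗; |ZH| = 24.40 ✓.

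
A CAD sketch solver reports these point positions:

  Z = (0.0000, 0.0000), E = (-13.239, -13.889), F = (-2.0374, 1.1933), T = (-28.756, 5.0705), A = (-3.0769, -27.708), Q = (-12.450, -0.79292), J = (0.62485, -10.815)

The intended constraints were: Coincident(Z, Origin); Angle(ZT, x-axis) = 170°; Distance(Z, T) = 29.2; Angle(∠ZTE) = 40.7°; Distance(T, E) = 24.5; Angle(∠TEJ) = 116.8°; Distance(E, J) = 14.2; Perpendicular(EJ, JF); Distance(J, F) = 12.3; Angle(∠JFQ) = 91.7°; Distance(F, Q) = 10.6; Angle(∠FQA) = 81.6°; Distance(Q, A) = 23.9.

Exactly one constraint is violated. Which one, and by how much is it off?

Distance(Q, A) = 23.9 — off by 4.60.

Z = (0.00, 0.00) ✓; ZT at 170.0° ✓; |ZT| = 29.20 ✓; ∠ZTE = 40.70° ✓; |TE| = 24.50 ✓; ∠TEJ = 116.8° ✓; |EJ| = 14.20 ✓; ∠(EJ, JF) = 90.00° ✓; |JF| = 12.30 ✓; ∠JFQ = 91.70° ✓; |FQ| = 10.60 ✓; ∠FQA = 81.60° ✓; |QA| = 28.50 ✗.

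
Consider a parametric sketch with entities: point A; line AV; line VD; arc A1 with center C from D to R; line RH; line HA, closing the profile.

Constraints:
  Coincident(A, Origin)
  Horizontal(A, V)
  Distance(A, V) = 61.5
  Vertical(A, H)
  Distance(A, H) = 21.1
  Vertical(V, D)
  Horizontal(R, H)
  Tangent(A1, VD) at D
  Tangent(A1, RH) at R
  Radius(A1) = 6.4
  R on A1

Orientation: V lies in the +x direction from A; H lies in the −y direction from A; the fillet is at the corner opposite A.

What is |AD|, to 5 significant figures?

63.232

The virtual corner opposite A is at (61.500, -21.100). The tangent condition forces CD to be normal to VD and the tangent condition forces CR to be normal to RH, with radius 6.4, so the center C sits 6.4 in from both sides at C = (55.100, -14.700). That places the tangent points at D = (61.500, -14.700) on VD and R = (55.100, -21.100) on RH. Then |AD| = |D − A| = 63.232.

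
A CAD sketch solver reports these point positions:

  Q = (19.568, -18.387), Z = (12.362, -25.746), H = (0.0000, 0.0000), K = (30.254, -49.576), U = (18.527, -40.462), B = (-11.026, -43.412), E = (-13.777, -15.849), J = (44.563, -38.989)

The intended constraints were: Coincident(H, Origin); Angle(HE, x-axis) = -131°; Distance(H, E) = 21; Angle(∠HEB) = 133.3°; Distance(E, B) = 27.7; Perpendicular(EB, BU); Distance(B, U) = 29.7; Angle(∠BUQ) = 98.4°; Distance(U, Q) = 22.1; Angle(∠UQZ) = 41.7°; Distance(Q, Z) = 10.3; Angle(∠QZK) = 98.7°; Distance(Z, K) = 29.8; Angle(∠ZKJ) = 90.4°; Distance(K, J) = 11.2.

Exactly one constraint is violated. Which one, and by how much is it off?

Distance(K, J) = 11.2 — off by 6.60.

H = (0.00, 0.00) ✓; HE at -131.0° ✓; |HE| = 21.00 ✓; ∠HEB = 133.3° ✓; |EB| = 27.70 ✓; ∠(EB, BU) = 90.00° ✓; |BU| = 29.70 ✓; ∠BUQ = 98.40° ✓; |UQ| = 22.10 ✓; ∠UQZ = 41.70° ✓; |QZ| = 10.30 ✓; ∠QZK = 98.70° ✓; |ZK| = 29.80 ✓; ∠ZKJ = 90.40° ✓; |KJ| = 17.80 ✗.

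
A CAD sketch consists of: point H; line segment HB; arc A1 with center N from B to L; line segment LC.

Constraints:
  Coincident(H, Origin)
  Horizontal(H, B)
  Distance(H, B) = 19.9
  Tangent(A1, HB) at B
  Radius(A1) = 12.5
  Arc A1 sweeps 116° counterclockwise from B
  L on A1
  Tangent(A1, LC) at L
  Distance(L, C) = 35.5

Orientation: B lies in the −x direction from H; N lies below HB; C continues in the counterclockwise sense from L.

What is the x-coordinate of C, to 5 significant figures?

-15.573

H is at the origin; HB is horizontal with |HB| = 19.9 and B on the −x side, so B = (-19.900, 0.0000). The tangent condition forces NB to be normal to HB, so N = B + (0, -12.5) = (-19.900, -12.500). On A1, B sits at bearing 90° from N; a 116° counterclockwise sweep puts L at bearing 206°, so L = N + 12.5·(cos 206°, sin 206°) = (-31.135, -17.980). Tangency of A1 to LC means the radius NL is perpendicular to LC, so LC runs along (−sin 206°, cos 206°); with |LC| = 35.5, C = (-15.573, -49.887). So C.x = -15.573.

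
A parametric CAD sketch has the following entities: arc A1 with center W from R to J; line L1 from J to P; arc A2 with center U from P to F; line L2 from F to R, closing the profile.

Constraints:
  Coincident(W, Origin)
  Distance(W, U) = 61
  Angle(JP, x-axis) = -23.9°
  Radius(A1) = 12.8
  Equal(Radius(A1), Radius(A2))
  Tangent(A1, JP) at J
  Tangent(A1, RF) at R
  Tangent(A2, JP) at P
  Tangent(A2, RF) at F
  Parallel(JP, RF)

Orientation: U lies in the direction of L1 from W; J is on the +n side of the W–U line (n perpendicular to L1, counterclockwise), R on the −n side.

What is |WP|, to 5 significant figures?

62.328

The slot axis is L1's direction at -23.9°, so u = (cos -23.9°, sin -23.9°) = (0.91425, -0.40514) and n = (−sin -23.9°, cos -23.9°) = (0.40514, 0.91425). W is at the origin and U lies 61.0 along u from W, so U = 61.0·u = (55.769, -24.714). Tangency of A1 to both parallel lines with radius 12.8 puts J and R at W ± 12.8·n: J = (5.1858, 11.702), R = (-5.1858, -11.702). Equal radii place P and F the same way about U: P = U + 12.8·n = (60.955, -13.011), F = U − 12.8·n = (50.584, -36.416). Then |WP| = |P − W| = 62.328.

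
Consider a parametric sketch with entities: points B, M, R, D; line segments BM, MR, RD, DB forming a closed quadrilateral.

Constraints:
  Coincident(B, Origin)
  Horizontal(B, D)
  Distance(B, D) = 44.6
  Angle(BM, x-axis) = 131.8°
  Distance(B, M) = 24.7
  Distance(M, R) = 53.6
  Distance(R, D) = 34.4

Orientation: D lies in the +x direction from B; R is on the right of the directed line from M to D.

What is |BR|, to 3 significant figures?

28.9

Checks: |MR| = 53.60 ✓; |RD| = 34.40 ✓.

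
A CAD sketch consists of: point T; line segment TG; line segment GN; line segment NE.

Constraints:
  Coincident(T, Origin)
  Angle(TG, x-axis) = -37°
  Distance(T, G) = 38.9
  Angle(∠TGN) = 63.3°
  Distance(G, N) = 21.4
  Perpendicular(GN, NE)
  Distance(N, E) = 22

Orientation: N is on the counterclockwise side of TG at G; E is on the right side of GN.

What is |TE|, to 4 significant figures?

56.89

T is at the origin; TG runs at -37.0° with length 38.9, so G = 38.9·(cos -37.0°, sin -37.0°) = (31.07, -23.41). ∠TGN = 63.3°, so GN runs at -37.0° + (180° − 63.3°) = 79.70° from the x-axis; with |GN| = 21.4, N = G + 21.4·(cos 79.70°, sin 79.70°) = (34.89, -2.355). GN ⟂ NE; with |NE| = 22.0 on the right of GN, E = N + 22.0·(0.9839, -0.1788) = (56.54, -6.289). Then |TE| = |E − T| = 56.89.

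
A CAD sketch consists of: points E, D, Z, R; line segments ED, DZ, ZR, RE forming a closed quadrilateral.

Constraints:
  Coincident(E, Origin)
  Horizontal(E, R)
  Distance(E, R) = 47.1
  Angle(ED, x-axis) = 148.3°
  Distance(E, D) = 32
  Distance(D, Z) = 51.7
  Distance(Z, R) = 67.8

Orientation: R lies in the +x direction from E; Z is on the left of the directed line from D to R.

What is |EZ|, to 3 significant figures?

55.6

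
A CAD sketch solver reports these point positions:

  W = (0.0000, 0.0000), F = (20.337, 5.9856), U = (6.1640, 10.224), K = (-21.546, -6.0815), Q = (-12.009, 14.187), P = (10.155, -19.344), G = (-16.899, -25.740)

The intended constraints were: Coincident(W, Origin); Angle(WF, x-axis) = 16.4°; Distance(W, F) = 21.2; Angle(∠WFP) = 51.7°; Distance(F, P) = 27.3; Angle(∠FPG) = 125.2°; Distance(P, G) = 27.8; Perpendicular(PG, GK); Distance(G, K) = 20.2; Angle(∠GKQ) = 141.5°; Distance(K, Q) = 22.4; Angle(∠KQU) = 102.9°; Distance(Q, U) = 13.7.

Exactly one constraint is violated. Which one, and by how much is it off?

Distance(Q, U) = 13.7 — off by 4.90.

W = (0.00, 0.00) ✓; WF at 16.40° ✓; |WF| = 21.20 ✓; ∠WFP = 51.70° ✓; |FP| = 27.30 ✓; ∠FPG = 125.2° ✓; |PG| = 27.80 ✓; ∠(PG, GK) = 90.00° ✓; |GK| = 20.20 ✓; ∠GKQ = 141.5° ✓; |KQ| = 22.40 ✓; ∠KQU = 102.9° ✓; |QU| = 18.60 ✗.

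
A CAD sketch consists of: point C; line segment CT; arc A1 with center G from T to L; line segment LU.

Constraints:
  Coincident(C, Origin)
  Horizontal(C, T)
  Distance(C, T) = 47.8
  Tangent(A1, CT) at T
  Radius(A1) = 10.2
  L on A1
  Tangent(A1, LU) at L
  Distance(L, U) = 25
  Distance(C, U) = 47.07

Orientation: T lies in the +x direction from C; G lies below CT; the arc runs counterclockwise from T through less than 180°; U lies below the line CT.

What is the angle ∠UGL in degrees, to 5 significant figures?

67.805°

Checks: |GL| = 10.20 ✓; ∠(GL, LU) = 90.00° ✓; |LU| = 25.00 ✓; |CU| = 47.07 ✓.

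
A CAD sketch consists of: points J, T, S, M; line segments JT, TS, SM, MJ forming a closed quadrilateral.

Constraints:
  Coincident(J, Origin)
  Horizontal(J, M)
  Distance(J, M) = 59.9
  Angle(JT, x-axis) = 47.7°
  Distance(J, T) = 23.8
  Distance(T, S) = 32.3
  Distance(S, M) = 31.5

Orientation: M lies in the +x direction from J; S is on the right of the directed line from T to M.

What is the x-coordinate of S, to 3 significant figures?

30.5

J is at the origin; J and M share the same y with |JM| = 59.9 and M in +x, so M = (59.9, 0). JT runs at 47.7° with |JT| = 23.8, so T = (16.0, 17.6). S is determined by |TS| = 32.3 and |SM| = 31.5 together: it lies at the intersection of circle(T, 32.3) and circle(M, 31.5). With |TM| = 47.3, the foot of the radical line on TM is 24.2 from T and the perpendicular offset is √(32.3² − 24.2²) = 21.4. Taking the right-of-TM solution: S = (30.5, -11.3).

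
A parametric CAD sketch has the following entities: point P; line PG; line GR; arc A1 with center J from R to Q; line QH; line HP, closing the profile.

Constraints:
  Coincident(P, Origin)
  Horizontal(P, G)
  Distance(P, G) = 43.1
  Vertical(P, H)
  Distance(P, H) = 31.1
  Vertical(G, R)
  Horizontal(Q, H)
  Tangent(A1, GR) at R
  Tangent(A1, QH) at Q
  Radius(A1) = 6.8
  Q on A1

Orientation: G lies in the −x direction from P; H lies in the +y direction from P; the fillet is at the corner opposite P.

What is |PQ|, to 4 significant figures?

47.80

P is at the origin; P and G share the same y with |PG| = 43.1 and G on the −x side, so G = (-43.10, 0.000). P and H share the same x with |PH| = 31.1 and H on the +y side, so H = (0.000, 31.10). The virtual corner opposite P is at (-43.10, 31.10). The tangent condition forces JR to be normal to GR and since A1 is tangent to QH there, JQ ⟂ QH, with radius 6.8, so the center J sits 6.8 in from both sides at J = (-36.30, 24.30). That places the tangent points at R = (-43.10, 24.30) on GR and Q = (-36.30, 31.10) on QH. Then |PQ| = |Q − P| = 47.80.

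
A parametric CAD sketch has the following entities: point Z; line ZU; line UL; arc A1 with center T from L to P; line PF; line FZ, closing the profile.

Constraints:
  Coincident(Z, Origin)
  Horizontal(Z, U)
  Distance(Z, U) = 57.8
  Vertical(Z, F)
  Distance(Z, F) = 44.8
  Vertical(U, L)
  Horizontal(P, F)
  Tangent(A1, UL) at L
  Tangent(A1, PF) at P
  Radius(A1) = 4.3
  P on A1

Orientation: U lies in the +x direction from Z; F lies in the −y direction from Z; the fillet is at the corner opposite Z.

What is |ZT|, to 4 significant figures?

67.10

Z and F share the same x with |ZF| = 44.8 and F on the −y side, so F = (0.000, -44.80). The virtual corner opposite Z is at (57.80, -44.80). The tangent condition forces TL to be normal to UL and tangency of A1 to PF means the radius TP is perpendicular to PF, with radius 4.3, so the center T sits 4.3 in from both sides at T = (53.50, -40.50). Then |ZT| = |T − Z| = 67.10.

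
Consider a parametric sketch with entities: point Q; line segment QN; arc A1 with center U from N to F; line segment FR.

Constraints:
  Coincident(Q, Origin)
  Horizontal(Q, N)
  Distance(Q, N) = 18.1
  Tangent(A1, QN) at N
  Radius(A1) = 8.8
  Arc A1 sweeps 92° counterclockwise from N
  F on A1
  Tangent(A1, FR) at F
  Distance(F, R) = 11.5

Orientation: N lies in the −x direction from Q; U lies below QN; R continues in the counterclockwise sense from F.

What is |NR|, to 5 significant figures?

22.244

Q is at the origin; Q and N share the same y with |QN| = 18.1 and N on the −x side, so N = (-18.100, 0.0000). Since A1 is tangent to QN there, UN ⟂ QN, so U = N + (0, -8.8) = (-18.100, -8.8000). On A1, N sits at bearing 90° from U; a 92° counterclockwise sweep puts F at bearing 182°, so F = U + 8.8·(cos 182°, sin 182°) = (-26.895, -9.1071). Since A1 is tangent to FR there, UF ⟂ FR, so FR runs along (−sin 182°, cos 182°); with |FR| = 11.5, R = (-26.493, -20.600). Then |NR| = |R − N| = 22.244.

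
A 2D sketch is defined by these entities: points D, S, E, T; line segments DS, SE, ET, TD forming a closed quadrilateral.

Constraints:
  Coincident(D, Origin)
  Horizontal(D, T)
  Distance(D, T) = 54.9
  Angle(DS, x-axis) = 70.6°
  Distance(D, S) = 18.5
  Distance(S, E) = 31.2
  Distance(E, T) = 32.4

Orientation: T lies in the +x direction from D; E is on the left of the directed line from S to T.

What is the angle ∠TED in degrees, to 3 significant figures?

89.4°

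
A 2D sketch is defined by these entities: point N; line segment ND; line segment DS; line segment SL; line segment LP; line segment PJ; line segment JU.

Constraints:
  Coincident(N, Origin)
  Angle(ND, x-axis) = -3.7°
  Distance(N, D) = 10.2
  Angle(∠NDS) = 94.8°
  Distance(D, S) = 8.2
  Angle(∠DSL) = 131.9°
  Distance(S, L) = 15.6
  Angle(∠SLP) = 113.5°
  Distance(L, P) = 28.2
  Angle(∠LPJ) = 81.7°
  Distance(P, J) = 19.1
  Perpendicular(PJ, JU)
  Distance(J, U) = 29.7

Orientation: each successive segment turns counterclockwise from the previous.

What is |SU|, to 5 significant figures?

2.2949

N is at the origin; ND runs at -3.7° with length 10.2, so D = (10.179, -0.65823). ∠NDS = 94.8° gives DS at 81.500° from the x-axis; with |DS| = 8.2, S = (11.391, 7.4517). ∠DSL = 131.9° gives SL at 129.60° from the x-axis; with |SL| = 15.6, L = (1.4470, 19.472). ∠SLP = 113.5° gives LP at -163.90° from the x-axis; with |LP| = 28.2, P = (-25.647, 11.651). ∠LPJ = 81.7° gives PJ at -65.600° from the x-axis; with |PJ| = 19.1, J = (-17.757, -5.7426). PJ is perpendicular to JU, so JU runs at 24.400°; with |JU| = 29.7, U = (9.2906, 6.5266). Then |SU| = |U − S| = 2.2949.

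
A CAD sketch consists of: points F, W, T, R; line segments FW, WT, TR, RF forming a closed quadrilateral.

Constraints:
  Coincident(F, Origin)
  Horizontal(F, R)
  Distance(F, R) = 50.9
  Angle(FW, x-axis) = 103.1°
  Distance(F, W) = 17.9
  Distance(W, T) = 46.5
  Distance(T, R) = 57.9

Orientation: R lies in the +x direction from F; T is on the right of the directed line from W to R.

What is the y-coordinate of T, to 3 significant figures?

-28.8

Checks: |WT| = 46.50 ✓; |TR| = 57.90 ✓.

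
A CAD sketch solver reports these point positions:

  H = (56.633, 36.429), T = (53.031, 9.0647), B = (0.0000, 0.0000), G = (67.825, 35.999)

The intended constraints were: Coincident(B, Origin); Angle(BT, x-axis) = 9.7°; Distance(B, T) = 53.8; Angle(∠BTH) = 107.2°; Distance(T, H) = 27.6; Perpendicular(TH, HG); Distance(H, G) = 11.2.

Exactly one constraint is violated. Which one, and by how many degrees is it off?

Perpendicular(TH, HG) — off by 5.30°.

B = (0.00, 0.00) ✓; BT at 9.700° ✓; |BT| = 53.80 ✓; ∠BTH = 107.2° ✓; |TH| = 27.60 ✓; ∠(TH, HG) = 84.70° ✗; |HG| = 11.20 ✓.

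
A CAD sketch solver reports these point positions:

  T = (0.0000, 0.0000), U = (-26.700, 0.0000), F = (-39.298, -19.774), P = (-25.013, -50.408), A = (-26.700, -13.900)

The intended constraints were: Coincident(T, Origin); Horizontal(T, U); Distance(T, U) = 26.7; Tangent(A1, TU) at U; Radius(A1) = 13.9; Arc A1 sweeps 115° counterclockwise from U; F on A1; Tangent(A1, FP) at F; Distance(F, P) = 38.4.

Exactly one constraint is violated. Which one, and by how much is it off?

Distance(F, P) = 38.4 — off by 4.60.

T = (0.00, 0.00) ✓; T.y = 0.00, U.y = 0.00 ✓; |TU| = 26.70 ✓; ∠(AU, UT) = 90.00° ✓; |AU| = 13.90 ✓; bearing(A→F) − bearing(A→U) = 115.0° ✓; |AF| = 13.90 ✓; ∠(AF, FP) = 90.00° ✓; |FP| = 33.80 ✗.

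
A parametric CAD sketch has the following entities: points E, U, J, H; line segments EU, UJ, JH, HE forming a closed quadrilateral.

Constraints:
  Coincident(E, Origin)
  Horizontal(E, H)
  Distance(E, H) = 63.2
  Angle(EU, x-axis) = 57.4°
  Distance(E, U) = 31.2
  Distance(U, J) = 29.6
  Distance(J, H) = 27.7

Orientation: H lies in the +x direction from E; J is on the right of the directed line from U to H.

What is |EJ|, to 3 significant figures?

35.9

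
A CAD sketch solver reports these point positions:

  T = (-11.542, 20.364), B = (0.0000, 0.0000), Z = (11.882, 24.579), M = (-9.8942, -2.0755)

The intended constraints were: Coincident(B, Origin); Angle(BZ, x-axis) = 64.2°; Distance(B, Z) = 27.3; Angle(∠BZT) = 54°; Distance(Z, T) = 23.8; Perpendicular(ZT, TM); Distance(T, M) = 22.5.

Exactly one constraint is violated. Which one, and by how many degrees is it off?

Perpendicular(ZT, TM) — off by 6.00°.

B = (0.00, 0.00) ✓; BZ at 64.20° ✓; |BZ| = 27.30 ✓; ∠BZT = 54.00° ✓; |ZT| = 23.80 ✓; ∠(ZT, TM) = 84.00° ✗; |TM| = 22.50 ✓.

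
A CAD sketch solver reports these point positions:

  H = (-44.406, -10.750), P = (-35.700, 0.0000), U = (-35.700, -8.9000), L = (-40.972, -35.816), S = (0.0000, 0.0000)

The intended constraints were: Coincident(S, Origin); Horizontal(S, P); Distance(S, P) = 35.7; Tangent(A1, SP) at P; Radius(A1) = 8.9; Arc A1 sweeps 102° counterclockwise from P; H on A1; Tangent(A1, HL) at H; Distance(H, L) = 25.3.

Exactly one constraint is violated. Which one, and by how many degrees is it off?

Tangent(A1, HL) at H — off by 4.20°.

S = (0.00, 0.00) ✓; S.y = 0.00, P.y = 0.00 ✓; |SP| = 35.70 ✓; ∠(UP, PS) = 90.00° ✓; |UP| = 8.900 ✓; bearing(U→H) − bearing(U→P) = 102.0° ✓; |UH| = 8.900 ✓; ∠(UH, HL) = 94.20° ✗; |HL| = 25.30 ✓.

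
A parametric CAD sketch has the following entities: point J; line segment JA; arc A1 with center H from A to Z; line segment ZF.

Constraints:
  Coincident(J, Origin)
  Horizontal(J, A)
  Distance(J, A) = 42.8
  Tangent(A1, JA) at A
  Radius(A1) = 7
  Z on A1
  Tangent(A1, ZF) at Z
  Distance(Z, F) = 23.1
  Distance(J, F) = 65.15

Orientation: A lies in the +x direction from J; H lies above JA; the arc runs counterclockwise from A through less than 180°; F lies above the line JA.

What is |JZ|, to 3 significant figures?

48.8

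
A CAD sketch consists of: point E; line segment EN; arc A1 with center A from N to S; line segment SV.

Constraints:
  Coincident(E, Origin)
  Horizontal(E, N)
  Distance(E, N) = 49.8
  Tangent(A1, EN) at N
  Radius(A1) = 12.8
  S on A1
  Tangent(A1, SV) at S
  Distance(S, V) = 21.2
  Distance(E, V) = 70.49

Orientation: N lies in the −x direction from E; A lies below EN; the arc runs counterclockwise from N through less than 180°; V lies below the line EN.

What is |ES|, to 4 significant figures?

64.03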